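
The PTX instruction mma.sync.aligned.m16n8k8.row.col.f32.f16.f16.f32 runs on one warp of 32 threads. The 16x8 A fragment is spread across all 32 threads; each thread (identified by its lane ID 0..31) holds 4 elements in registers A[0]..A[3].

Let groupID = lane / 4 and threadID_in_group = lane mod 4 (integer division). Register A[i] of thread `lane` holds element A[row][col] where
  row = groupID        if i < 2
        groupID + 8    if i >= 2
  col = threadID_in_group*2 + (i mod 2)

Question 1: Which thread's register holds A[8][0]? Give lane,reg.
r=8⇒gr=0,Rb=1  c=0⇒th=0,odd=0
L=0*4+0=0  i=1*2+0=2

0,2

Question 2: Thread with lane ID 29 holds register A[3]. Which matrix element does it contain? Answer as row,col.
15,3

L=29->g=29>>2=7, t=29&3=1
[3]->row 7+8=15  col 1·2+1=3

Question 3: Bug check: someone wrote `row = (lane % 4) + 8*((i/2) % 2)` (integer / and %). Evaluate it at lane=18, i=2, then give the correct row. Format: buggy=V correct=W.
buggy=10 correct=12

`(lane % 4) + 8*((i/2) % 2)`[18,2]=>10
lane 18=>18/4=4, 18 mod 4=2
i=2  r:4+8=>12  c:2·2+0=>4
row: 10 vs 12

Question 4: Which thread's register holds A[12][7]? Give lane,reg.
19,3

r: 12->gid=4,r8=1  c: 7->tid=3,i&1=1
L=4*4+3=19  i=1*2+1=3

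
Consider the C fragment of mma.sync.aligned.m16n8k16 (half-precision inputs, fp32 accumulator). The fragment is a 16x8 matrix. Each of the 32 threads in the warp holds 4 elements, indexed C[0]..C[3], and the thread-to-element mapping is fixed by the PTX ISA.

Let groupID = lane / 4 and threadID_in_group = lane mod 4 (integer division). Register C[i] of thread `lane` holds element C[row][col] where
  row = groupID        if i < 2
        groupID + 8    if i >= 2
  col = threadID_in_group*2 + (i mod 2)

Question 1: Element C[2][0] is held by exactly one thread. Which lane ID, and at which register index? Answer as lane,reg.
r=2→G=2,rhi=0  c=0→T=0,p=0
L=2*4+0=8  i=0*2+0=0

8,0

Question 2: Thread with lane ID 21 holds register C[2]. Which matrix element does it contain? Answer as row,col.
13,2

L=21=>grp=21>>2=5, tig=21&3=1
[2]=>row 5+8=13  col 1·2+0=2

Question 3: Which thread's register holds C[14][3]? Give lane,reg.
25,3

r:14=>grp=6,rB=1  c:3=>tig=1,lo=1
L=6*4+1=25  i=1*2+1=3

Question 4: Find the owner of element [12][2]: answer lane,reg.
17,2

r: 12->gid=4,r8=1  c: 2->tid=1,i&1=0
L=4*4+1=17  i=1*2+0=2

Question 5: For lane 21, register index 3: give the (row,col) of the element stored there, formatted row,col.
13,3

L=21→G=21>>2=5, T=21&3=1
[3]→row 5+8=13  col 1·2+1=3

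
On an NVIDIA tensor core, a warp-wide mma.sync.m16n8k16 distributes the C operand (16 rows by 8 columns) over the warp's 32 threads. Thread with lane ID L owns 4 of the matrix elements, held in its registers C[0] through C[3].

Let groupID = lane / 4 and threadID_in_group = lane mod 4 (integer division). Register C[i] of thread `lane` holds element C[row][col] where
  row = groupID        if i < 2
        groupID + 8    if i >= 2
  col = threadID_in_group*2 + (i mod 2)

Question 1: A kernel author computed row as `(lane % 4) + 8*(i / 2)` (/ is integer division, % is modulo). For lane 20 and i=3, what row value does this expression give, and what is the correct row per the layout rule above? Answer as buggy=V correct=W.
buggy=8 correct=13

`(lane % 4) + 8*(i / 2)`[20,3]=>8
20: grp=5,tig=0
[3] (5+8,0*2+1) = (13,1)
row: 8 vs 13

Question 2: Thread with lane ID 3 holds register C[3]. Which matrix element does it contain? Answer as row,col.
8,7

L=3->gid=3>>2=0, tid=3&3=3
[3]->row 0+8=8  col 3·2+1=7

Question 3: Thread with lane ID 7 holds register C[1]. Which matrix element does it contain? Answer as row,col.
7: G=1,T=3
[1] (1+0,3*2+1) = (1,7)

1,7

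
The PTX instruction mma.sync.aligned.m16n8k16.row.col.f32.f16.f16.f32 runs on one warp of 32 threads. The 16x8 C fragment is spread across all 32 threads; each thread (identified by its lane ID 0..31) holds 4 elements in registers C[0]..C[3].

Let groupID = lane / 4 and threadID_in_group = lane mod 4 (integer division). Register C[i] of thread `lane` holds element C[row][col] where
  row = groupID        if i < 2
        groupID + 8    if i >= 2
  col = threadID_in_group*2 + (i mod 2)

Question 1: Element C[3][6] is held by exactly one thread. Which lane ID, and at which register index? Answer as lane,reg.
r: 3->gid=3,r8=0  c: 6->tid=3,i&1=0
L=3*4+3=15  i=0*2+0=0

15,0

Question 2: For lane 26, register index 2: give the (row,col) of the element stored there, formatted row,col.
lane 26->26/4=6, 26 mod 4=2
i=2  r:6+8->14  c:2·2+0->4

14,4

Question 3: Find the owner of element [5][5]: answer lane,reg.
r=5→G=5,rhi=0  c=5→T=2,p=1
L=5*4+2=22  i=0*2+1=1

22,1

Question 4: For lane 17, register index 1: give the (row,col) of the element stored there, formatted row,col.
L=17->gid=17>>2=4, tid=17&3=1
[1]->row 4+0=4  col 1·2+1=3

4,3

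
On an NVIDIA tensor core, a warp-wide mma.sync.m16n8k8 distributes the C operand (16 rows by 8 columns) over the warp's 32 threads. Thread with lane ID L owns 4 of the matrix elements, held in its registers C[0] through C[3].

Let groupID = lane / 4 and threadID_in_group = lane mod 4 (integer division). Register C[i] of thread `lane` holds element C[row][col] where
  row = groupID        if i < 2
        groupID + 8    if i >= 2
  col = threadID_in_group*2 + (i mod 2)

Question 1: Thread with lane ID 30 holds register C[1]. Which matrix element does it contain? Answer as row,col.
7,5

lane 30: gr=7 (30/4), th=2 (30%4)
i=1: r=7+0=7, c=2*2+1=5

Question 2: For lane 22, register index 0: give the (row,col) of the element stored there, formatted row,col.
5,4

lane 22⇒22/4=5, 22 mod 4=2
i=0  r:5+0⇒5  c:2·2+0⇒4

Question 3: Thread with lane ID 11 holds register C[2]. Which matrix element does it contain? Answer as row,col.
L=11→G=11>>2=2, T=11&3=3
[2]→row 2+8=10  col 3·2+0=6

10,6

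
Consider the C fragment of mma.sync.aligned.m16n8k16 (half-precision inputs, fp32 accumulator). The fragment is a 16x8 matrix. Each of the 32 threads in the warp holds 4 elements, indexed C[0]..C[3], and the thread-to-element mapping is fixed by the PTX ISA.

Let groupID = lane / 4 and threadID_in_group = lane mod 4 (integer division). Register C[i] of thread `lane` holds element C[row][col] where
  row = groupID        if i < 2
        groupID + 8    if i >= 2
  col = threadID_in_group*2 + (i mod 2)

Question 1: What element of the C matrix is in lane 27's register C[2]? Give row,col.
27: G=6,T=3
[2] (6+8,3*2+0) = (14,6)

14,6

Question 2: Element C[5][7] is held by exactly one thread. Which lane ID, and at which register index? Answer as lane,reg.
r: 5->gid=5,r8=0  c: 7->tid=3,i&1=1
L=5*4+3=23  i=0*2+1=1

23,1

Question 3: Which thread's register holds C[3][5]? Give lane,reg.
14,1

r:3=>grp=3,rB=0  c:5=>tig=2,lo=1
L=3*4+2=14  i=0*2+1=1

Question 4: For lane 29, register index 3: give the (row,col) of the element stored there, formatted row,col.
15,3

lane 29: G=7 (29/4), T=1 (29%4)
i=3: r=7+8=15, c=1*2+1=3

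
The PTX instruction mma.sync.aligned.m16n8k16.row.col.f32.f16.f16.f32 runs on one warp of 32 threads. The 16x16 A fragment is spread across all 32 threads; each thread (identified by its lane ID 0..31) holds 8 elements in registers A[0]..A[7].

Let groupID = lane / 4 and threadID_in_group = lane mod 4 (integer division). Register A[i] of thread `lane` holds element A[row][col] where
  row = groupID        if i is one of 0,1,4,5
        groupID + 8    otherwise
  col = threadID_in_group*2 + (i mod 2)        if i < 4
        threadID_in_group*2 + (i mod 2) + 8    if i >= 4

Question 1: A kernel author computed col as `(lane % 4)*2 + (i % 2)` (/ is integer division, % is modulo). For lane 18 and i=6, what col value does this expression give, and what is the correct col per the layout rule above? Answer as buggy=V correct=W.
`(lane % 4)*2 + (i % 2)`[18,6]->4
L=18->gid=18>>2=4, tid=18&3=2
[6]->row 4+8=12  col 2·2+0+8=12
col: 4 vs 12

buggy=4 correct=12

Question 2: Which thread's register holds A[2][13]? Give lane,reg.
10,5

r=2->g=2,rb=0  c=13->cb=1,t=2,b0=1
L=2*4+2=10  i=1*4+0*2+1=5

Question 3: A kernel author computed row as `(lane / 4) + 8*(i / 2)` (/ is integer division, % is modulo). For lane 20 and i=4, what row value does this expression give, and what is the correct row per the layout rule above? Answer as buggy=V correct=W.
buggy=21 correct=5

`(lane / 4) + 8*(i / 2)`[20,4]→21
20: G=5,T=0
[4] (5+0,0*2+0+8) = (5,8)
row: 21 vs 5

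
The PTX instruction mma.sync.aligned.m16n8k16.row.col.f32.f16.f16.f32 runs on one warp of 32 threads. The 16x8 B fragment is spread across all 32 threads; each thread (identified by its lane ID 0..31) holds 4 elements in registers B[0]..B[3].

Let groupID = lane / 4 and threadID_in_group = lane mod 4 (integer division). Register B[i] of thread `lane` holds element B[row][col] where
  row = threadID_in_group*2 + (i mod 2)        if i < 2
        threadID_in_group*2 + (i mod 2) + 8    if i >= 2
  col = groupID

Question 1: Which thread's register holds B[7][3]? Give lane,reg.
15,1

c=3⇒gr=3  r=7⇒Rb=0,th=3,odd=1
L=3*4+3=15  i=0*2+1=1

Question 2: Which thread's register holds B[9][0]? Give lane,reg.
c=0→G=0  r=9→rhi=1,T=0,p=1
L=0*4+0=0  i=1*2+1=3

0,3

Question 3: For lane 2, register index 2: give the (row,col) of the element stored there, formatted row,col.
12,0

lane 2: gid=0 (2/4), tid=2 (2%4)
i=2: r=2*2+0+8=12, c=gid=0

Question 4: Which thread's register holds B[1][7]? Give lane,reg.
28,1

c=7->g=7  r=1->rb=0,t=0,b0=1
L=7*4+0=28  i=0*2+1=1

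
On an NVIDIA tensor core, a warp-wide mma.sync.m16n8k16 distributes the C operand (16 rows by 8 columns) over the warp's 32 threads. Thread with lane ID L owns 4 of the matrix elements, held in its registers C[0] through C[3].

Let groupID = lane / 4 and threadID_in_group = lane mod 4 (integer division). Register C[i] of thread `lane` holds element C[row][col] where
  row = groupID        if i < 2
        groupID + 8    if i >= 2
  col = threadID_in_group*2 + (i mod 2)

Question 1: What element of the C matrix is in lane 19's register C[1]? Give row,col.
4,7

lane 19⇒19/4=4, 19 mod 4=3
i=1  r:4+0⇒4  c:2·3+1⇒7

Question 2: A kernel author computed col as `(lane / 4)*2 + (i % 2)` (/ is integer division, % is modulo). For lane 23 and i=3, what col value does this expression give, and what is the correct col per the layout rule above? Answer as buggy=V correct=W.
buggy=11 correct=7

`(lane / 4)*2 + (i % 2)`[23,3]→11
L=23→G=23>>2=5, T=23&3=3
[3]→row 5+8=13  col 3·2+1=7
col: 11 vs 7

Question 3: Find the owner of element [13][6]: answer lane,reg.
23,2

r:13=>grp=5,rB=1  c:6=>tig=3,lo=0
L=5*4+3=23  i=1*2+0=2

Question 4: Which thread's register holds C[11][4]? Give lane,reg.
r=11→G=3,rhi=1  c=4→T=2,p=0
L=3*4+2=14  i=1*2+0=2

14,2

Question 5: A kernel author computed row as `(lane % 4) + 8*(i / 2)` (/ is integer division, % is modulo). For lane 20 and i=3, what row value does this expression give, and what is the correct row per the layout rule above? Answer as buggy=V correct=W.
buggy=8 correct=13

`(lane % 4) + 8*(i / 2)`[20,3]→8
lane 20: G=5 (20/4), T=0 (20%4)
i=3: r=5+8=13, c=0*2+1=1
row: 8 vs 13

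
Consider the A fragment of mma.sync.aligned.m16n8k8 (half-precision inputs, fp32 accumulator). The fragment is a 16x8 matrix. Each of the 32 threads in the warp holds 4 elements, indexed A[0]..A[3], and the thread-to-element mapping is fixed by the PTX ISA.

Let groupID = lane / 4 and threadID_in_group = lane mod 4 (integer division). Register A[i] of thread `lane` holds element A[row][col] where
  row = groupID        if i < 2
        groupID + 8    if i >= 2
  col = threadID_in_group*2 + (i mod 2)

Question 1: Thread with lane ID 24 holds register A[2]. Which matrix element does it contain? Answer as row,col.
14,0

lane 24: g=6 (24/4), t=0 (24%4)
i=2: r=6+8=14, c=0*2+0=0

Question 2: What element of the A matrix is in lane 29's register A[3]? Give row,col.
29: gid=7,tid=1
[3] (7+8,1*2+1) = (15,3)

15,3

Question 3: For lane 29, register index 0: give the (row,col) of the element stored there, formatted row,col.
lane 29⇒29/4=7, 29 mod 4=1
i=0  r:7+0⇒7  c:2·1+0⇒2

7,2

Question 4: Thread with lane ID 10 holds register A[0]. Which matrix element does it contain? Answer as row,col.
L=10⇒gr=10>>2=2, th=10&3=2
[0]⇒row 2+0=2  col 2·2+0=4

2,4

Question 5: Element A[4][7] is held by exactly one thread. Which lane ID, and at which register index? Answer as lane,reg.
19,1

r: 4->gid=4,r8=0  c: 7->tid=3,i&1=1
L=4*4+3=19  i=0*2+1=1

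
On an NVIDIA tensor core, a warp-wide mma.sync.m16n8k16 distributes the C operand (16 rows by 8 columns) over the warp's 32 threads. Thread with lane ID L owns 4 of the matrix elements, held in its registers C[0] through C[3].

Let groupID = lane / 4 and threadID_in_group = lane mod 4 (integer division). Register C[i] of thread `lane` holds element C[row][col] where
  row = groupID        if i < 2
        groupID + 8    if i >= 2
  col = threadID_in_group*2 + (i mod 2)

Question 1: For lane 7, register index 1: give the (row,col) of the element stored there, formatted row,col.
1,7

L=7->gid=7>>2=1, tid=7&3=3
[1]->row 1+0=1  col 3·2+1=7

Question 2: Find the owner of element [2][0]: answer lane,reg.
8,0

r:2=>grp=2,rB=0  c:0=>tig=0,lo=0
L=2*4+0=8  i=0*2+0=0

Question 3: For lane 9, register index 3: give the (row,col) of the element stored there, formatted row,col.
10,3

9: gr=2,th=1
[3] (2+8,1*2+1) = (10,3)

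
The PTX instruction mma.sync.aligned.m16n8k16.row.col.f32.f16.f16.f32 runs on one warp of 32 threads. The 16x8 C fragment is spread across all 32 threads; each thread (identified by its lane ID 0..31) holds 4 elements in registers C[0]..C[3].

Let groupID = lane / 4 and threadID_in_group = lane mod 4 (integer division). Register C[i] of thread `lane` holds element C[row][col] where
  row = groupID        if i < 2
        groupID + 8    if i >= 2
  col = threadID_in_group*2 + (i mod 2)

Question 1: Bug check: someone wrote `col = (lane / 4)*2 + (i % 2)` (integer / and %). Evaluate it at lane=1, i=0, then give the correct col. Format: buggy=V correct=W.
buggy=0 correct=2

`(lane / 4)*2 + (i % 2)`[1,0]⇒0
1: gr=0,th=1
[0] (0+0,1*2+0) = (0,2)
col: 0 vs 2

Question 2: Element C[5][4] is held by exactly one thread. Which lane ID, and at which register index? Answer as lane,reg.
22,0

r=5→G=5,rhi=0  c=4→T=2,p=0
L=5*4+2=22  i=0*2+0=0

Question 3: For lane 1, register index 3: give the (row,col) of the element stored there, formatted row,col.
lane 1: grp=0 (1/4), tig=1 (1%4)
i=3: r=0+8=8, c=1*2+1=3

8,3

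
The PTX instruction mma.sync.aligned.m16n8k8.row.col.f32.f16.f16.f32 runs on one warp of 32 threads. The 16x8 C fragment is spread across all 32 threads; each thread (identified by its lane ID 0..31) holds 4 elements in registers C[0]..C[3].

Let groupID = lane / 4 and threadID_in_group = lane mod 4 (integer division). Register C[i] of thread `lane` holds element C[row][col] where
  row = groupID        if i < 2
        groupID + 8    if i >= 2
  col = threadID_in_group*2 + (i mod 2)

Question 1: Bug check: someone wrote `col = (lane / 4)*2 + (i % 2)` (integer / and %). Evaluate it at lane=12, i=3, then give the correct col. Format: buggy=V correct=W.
`(lane / 4)*2 + (i % 2)`[12,3]->7
lane 12->12/4=3, 12 mod 4=0
i=3  r:3+8->11  c:2·0+1->1
col: 7 vs 1

buggy=7 correct=1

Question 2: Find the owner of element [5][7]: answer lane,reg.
23,1

r=5⇒gr=5,Rb=0  c=7⇒th=3,odd=1
L=5*4+3=23  i=0*2+1=1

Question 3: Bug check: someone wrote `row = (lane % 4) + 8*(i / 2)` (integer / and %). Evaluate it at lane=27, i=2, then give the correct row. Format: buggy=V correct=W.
buggy=11 correct=14

`(lane % 4) + 8*(i / 2)`[27,2]→11
lane 27→27/4=6, 27 mod 4=3
i=2  r:6+8→14  c:2·3+0→6
row: 11 vs 14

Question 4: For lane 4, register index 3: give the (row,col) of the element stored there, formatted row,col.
9,1

4: G=1,T=0
[3] (1+8,0*2+1) = (9,1)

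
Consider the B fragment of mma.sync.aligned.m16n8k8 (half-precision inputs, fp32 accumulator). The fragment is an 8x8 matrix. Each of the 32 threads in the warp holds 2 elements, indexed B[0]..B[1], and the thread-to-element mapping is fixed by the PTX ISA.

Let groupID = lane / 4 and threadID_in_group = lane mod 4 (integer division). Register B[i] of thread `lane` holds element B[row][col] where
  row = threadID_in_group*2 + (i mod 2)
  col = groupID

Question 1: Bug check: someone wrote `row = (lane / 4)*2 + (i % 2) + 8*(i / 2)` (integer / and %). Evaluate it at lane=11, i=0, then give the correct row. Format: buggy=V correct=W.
buggy=4 correct=6

`(lane / 4)*2 + (i % 2) + 8*(i / 2)`[11,0]->4
lane 11->11/4=2, 11 mod 4=3
i=0  r:2·3+0->6  c:2
row: 4 vs 6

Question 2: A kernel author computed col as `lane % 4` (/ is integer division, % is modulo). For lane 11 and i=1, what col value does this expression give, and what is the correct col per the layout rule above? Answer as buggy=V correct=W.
`lane % 4`[11,1]=>3
lane 11: grp=2 (11/4), tig=3 (11%4)
i=1: r=3*2+1=7, c=grp=2
col: 3 vs 2

buggy=3 correct=2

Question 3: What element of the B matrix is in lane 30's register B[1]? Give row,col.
5,7

lane 30⇒30/4=7, 30 mod 4=2
i=1  r:2·2+1⇒5  c:7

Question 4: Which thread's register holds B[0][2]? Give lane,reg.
c=2⇒gr=2  r=0⇒th=0,odd=0
L=2*4+0=8  i=0=0

8,0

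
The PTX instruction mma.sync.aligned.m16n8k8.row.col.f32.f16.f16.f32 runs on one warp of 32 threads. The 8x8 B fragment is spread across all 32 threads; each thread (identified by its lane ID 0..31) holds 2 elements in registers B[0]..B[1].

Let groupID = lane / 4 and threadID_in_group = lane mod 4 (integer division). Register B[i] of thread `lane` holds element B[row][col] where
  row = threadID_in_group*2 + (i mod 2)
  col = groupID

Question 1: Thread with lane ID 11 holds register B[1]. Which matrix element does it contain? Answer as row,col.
7,2

lane 11=>11/4=2, 11 mod 4=3
i=1  r:2·3+1=>7  c:2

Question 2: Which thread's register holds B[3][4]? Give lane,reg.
17,1

c=4→G=4  r=3→T=1,p=1
L=4*4+1=17  i=1=1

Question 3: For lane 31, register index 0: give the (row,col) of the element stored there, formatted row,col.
6,7

lane 31->31/4=7, 31 mod 4=3
i=0  r:2·3+0->6  c:7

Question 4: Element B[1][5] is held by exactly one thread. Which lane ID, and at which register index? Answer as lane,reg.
20,1

c: 5->gid=5  r: 1->tid=0,i&1=1
L=5*4+0=20  i=1=1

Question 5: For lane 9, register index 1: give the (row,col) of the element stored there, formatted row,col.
3,2

9: gid=2,tid=1
[1] (1*2+1,2) = (3,2)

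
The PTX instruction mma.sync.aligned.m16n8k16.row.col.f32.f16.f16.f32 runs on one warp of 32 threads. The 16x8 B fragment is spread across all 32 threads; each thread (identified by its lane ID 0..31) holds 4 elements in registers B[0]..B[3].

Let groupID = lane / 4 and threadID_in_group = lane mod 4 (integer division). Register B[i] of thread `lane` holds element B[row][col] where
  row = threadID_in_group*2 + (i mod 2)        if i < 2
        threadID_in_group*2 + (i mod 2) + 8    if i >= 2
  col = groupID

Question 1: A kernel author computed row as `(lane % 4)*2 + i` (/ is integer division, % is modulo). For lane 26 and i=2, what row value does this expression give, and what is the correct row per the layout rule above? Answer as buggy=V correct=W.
buggy=6 correct=12

`(lane % 4)*2 + i`[26,2]->6
lane 26->26/4=6, 26 mod 4=2
i=2  r:2·2+0+8->12  c:6
row: 6 vs 12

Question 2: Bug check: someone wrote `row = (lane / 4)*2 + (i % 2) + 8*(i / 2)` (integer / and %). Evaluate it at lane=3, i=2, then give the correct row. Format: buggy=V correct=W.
buggy=8 correct=14

`(lane / 4)*2 + (i % 2) + 8*(i / 2)`[3,2]⇒8
lane 3⇒3/4=0, 3 mod 4=3
i=2  r:2·3+0+8⇒14  c:0
row: 8 vs 14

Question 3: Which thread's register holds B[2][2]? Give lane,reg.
c=2⇒gr=2  r=2⇒Rb=0,th=1,odd=0
L=2*4+1=9  i=0*2+0=0

9,0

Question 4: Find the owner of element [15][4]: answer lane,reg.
c=4⇒gr=4  r=15⇒Rb=1,th=3,odd=1
L=4*4+3=19  i=1*2+1=3

19,3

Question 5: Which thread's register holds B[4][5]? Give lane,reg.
c: 5->gid=5  r: 4->r8=0,tid=2,i&1=0
L=5*4+2=22  i=0*2+0=0

22,0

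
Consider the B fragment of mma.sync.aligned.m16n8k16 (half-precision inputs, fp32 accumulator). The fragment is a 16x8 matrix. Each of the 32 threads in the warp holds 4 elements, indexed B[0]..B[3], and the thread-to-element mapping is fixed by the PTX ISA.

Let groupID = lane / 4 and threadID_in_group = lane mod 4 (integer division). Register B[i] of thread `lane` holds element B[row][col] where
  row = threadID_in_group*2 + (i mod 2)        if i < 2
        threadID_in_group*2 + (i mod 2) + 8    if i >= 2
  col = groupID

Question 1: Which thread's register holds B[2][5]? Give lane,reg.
c=5⇒gr=5  r=2⇒Rb=0,th=1,odd=0
L=5*4+1=21  i=0*2+0=0

21,0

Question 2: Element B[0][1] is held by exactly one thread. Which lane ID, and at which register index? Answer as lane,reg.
4,0

c=1⇒gr=1  r=0⇒Rb=0,th=0,odd=0
L=1*4+0=4  i=0*2+0=0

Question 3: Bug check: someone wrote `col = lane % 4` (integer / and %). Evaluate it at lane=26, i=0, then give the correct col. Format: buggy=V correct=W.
`lane % 4`[26,0]→2
lane 26→26/4=6, 26 mod 4=2
i=0  r:2·2+0+0→4  c:6
col: 2 vs 6

buggy=2 correct=6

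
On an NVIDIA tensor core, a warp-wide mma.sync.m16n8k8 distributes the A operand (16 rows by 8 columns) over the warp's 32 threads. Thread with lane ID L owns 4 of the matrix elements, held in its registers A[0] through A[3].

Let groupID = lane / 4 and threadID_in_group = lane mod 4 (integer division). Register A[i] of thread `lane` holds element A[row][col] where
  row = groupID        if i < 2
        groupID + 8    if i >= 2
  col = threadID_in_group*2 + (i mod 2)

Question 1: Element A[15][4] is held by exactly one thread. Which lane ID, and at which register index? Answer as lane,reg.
30,2

r=15→G=7,rhi=1  c=4→T=2,p=0
L=7*4+2=30  i=1*2+0=2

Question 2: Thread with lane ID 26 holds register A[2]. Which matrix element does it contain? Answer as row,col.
14,4

L=26->gid=26>>2=6, tid=26&3=2
[2]->row 6+8=14  col 2·2+0=4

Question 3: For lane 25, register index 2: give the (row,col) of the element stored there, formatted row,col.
L=25->g=25>>2=6, t=25&3=1
[2]->row 6+8=14  col 1·2+0=2

14,2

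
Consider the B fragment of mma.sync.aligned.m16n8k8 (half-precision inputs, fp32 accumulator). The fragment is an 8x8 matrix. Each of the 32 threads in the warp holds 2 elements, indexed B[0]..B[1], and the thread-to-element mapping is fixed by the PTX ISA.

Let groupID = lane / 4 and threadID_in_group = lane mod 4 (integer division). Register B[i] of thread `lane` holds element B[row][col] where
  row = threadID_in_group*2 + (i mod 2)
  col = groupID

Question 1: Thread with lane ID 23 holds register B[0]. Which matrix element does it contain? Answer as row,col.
lane 23: grp=5 (23/4), tig=3 (23%4)
i=0: r=3*2+0=6, c=grp=5

6,5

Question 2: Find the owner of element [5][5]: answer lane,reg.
22,1

c=5->g=5  r=5->t=2,b0=1
L=5*4+2=22  i=1=1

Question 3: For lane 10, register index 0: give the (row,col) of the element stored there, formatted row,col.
4,2

L=10=>grp=10>>2=2, tig=10&3=2
[0]=>row 2·2+0=4  col grp=2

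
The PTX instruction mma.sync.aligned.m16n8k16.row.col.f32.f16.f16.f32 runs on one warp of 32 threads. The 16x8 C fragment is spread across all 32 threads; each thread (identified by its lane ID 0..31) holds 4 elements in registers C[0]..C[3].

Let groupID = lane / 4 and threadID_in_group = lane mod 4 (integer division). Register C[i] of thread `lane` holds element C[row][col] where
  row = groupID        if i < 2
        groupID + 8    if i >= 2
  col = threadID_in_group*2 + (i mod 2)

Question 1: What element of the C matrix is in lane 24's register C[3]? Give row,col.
14,1

24: grp=6,tig=0
[3] (6+8,0*2+1) = (14,1)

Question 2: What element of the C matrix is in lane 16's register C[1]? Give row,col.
lane 16=>16/4=4, 16 mod 4=0
i=1  r:4+0=>4  c:2·0+1=>1

4,1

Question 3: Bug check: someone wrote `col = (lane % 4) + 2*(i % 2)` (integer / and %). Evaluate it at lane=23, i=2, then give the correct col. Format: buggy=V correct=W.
`(lane % 4) + 2*(i % 2)`[23,2]→3
lane 23: G=5 (23/4), T=3 (23%4)
i=2: r=5+8=13, c=3*2+0=6
col: 3 vs 6

buggy=3 correct=6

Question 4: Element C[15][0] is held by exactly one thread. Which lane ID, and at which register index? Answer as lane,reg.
28,2

r=15⇒gr=7,Rb=1  c=0⇒th=0,odd=0
L=7*4+0=28  i=1*2+0=2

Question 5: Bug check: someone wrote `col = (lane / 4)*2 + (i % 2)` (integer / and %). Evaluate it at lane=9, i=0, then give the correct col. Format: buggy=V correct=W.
`(lane / 4)*2 + (i % 2)`[9,0]->4
lane 9->9/4=2, 9 mod 4=1
i=0  r:2+0->2  c:2·1+0->2
col: 4 vs 2

buggy=4 correct=2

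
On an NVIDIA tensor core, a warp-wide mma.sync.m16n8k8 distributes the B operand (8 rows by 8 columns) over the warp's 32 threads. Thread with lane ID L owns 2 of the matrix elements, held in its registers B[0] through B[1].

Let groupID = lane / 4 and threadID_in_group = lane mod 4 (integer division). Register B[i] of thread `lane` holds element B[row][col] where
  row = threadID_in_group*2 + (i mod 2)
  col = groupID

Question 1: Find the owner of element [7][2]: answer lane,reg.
c=2->g=2  r=7->t=3,b0=1
L=2*4+3=11  i=1=1

11,1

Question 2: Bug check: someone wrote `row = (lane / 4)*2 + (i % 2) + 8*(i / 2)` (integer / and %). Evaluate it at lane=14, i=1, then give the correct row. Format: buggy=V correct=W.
`(lane / 4)*2 + (i % 2) + 8*(i / 2)`[14,1]->7
L=14->gid=14>>2=3, tid=14&3=2
[1]->row 2·2+1=5  col gid=3
row: 7 vs 5

buggy=7 correct=5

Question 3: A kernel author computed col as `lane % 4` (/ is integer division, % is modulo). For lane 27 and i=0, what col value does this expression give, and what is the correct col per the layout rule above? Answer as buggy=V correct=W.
`lane % 4`[27,0]=>3
lane 27: grp=6 (27/4), tig=3 (27%4)
i=0: r=3*2+0=6, c=grp=6
col: 3 vs 6

buggy=3 correct=6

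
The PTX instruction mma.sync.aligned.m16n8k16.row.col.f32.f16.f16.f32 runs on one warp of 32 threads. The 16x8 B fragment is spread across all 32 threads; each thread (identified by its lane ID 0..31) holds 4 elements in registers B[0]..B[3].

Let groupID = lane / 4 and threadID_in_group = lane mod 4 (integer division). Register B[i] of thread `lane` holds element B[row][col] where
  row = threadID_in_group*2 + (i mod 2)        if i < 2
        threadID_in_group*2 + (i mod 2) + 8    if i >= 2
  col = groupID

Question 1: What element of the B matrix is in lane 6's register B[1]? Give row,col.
L=6⇒gr=6>>2=1, th=6&3=2
[1]⇒row 2·2+1+0=5  col gr=1

5,1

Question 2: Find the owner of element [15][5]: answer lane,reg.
23,3

c: 5->gid=5  r: 15->r8=1,tid=3,i&1=1
L=5*4+3=23  i=1*2+1=3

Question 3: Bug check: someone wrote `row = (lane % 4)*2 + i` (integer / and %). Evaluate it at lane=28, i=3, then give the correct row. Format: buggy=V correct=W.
buggy=3 correct=9

`(lane % 4)*2 + i`[28,3]->3
lane 28: gid=7 (28/4), tid=0 (28%4)
i=3: r=0*2+1+8=9, c=gid=7
row: 3 vs 9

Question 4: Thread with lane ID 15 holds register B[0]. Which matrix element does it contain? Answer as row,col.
6,3

lane 15: gid=3 (15/4), tid=3 (15%4)
i=0: r=3*2+0+0=6, c=gid=3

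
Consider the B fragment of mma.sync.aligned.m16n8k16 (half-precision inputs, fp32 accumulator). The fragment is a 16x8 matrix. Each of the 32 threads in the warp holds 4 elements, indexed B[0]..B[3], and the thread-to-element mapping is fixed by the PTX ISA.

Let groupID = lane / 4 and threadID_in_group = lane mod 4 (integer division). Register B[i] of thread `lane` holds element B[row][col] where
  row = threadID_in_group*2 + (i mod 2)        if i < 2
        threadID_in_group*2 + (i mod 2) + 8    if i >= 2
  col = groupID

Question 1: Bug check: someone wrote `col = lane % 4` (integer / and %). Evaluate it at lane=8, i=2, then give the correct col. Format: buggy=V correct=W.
buggy=0 correct=2

`lane % 4`[8,2]->0
8: g=2,t=0
[2] (0*2+0+8,2) = (8,2)
col: 0 vs 2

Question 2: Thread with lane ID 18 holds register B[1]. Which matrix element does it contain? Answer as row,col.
5,4

lane 18⇒18/4=4, 18 mod 4=2
i=1  r:2·2+1+0⇒5  c:4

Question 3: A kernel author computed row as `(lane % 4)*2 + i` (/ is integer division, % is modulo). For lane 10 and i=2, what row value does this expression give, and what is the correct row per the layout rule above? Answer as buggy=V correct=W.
`(lane % 4)*2 + i`[10,2]->6
L=10->g=10>>2=2, t=10&3=2
[2]->row 2·2+0+8=12  col g=2
row: 6 vs 12

buggy=6 correct=12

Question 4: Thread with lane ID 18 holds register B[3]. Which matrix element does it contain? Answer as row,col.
L=18→G=18>>2=4, T=18&3=2
[3]→row 2·2+1+8=13  col G=4

13,4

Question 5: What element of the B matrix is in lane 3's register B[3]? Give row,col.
lane 3: gr=0 (3/4), th=3 (3%4)
i=3: r=3*2+1+8=15, c=gr=0

15,0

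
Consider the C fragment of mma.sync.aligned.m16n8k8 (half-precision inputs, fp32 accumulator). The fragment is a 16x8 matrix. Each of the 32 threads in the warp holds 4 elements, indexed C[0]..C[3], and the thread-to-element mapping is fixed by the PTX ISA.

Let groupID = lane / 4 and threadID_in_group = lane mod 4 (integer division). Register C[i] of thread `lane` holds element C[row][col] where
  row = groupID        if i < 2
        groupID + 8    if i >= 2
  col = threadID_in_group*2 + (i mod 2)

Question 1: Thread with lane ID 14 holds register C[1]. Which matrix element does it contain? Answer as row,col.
L=14->gid=14>>2=3, tid=14&3=2
[1]->row 3+0=3  col 2·2+1=5

3,5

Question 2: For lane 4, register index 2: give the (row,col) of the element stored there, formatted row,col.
9,0

4: gr=1,th=0
[2] (1+8,0*2+0) = (9,0)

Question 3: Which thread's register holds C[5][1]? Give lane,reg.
r=5->g=5,rb=0  c=1->t=0,b0=1
L=5*4+0=20  i=0*2+1=1

20,1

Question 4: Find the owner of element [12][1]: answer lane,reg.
16,3

r=12⇒gr=4,Rb=1  c=1⇒th=0,odd=1
L=4*4+0=16  i=1*2+1=3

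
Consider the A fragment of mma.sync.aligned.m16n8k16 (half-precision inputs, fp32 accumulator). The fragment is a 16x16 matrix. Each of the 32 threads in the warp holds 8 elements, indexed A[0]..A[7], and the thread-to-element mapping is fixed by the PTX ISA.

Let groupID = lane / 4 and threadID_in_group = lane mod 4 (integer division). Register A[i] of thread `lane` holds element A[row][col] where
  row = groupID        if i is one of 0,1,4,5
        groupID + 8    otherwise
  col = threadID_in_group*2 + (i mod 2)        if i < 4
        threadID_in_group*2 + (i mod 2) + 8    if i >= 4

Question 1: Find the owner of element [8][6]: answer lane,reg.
r: 8->gid=0,r8=1  c: 6->c8=0,tid=3,i&1=0
L=0*4+3=3  i=0*4+1*2+0=2

3,2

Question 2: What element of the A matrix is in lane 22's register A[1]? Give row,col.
5,5

L=22->gid=22>>2=5, tid=22&3=2
[1]->row 5+0=5  col 2·2+1+0=5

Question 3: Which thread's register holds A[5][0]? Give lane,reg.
20,0

r: 5->gid=5,r8=0  c: 0->c8=0,tid=0,i&1=0
L=5*4+0=20  i=0*4+0*2+0=0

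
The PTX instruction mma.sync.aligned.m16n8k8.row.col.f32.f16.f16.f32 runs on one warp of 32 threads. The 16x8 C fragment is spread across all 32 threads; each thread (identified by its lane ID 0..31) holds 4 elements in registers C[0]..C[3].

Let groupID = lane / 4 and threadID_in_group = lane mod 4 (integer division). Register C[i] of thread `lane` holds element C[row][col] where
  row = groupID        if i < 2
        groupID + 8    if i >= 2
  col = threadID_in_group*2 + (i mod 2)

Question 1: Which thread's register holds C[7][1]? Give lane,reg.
28,1

r: 7->gid=7,r8=0  c: 1->tid=0,i&1=1
L=7*4+0=28  i=0*2+1=1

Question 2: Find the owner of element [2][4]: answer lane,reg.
10,0

r:2=>grp=2,rB=0  c:4=>tig=2,lo=0
L=2*4+2=10  i=0*2+0=0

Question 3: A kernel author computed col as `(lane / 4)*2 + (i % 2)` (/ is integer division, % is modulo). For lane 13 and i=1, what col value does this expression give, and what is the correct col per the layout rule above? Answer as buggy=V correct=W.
buggy=7 correct=3

`(lane / 4)*2 + (i % 2)`[13,1]⇒7
13: gr=3,th=1
[1] (3+0,1*2+1) = (3,3)
col: 7 vs 3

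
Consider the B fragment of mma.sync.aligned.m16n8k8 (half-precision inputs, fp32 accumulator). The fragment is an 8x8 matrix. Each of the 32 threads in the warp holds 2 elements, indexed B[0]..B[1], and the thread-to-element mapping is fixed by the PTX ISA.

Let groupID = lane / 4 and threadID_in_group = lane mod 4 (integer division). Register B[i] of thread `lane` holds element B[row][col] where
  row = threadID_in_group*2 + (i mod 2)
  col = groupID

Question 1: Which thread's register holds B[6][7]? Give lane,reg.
31,0

c:7=>grp=7  r:6=>tig=3,lo=0
L=7*4+3=31  i=0=0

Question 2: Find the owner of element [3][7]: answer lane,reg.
29,1

c:7=>grp=7  r:3=>tig=1,lo=1
L=7*4+1=29  i=1=1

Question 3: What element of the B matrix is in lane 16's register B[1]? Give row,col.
1,4

16: grp=4,tig=0
[1] (0*2+1,4) = (1,4)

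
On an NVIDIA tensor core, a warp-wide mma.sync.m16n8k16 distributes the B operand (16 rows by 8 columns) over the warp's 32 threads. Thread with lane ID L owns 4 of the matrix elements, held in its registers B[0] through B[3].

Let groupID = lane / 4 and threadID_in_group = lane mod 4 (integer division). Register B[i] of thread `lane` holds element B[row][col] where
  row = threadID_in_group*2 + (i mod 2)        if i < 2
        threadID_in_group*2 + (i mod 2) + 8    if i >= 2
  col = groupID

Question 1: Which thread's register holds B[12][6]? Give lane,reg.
26,2

c: 6->gid=6  r: 12->r8=1,tid=2,i&1=0
L=6*4+2=26  i=1*2+0=2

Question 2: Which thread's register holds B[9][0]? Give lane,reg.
0,3

c=0→G=0  r=9→rhi=1,T=0,p=1
L=0*4+0=0  i=1*2+1=3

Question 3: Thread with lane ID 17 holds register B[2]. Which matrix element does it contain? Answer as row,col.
lane 17: gid=4 (17/4), tid=1 (17%4)
i=2: r=1*2+0+8=10, c=gid=4

10,4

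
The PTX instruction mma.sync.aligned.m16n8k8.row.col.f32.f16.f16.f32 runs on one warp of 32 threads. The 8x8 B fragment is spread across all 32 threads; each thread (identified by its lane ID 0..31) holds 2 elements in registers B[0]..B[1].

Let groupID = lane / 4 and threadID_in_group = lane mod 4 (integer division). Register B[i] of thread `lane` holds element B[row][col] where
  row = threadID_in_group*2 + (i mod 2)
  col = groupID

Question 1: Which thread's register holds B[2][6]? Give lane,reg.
c: 6->gid=6  r: 2->tid=1,i&1=0
L=6*4+1=25  i=0=0

25,0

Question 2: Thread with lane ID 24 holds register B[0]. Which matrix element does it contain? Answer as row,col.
L=24=>grp=24>>2=6, tig=24&3=0
[0]=>row 0·2+0=0  col grp=6

0,6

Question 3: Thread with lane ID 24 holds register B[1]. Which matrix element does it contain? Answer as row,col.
L=24⇒gr=24>>2=6, th=24&3=0
[1]⇒row 0·2+1=1  col gr=6

1,6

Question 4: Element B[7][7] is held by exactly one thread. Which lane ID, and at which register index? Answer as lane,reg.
31,1

c=7->g=7  r=7->t=3,b0=1
L=7*4+3=31  i=1=1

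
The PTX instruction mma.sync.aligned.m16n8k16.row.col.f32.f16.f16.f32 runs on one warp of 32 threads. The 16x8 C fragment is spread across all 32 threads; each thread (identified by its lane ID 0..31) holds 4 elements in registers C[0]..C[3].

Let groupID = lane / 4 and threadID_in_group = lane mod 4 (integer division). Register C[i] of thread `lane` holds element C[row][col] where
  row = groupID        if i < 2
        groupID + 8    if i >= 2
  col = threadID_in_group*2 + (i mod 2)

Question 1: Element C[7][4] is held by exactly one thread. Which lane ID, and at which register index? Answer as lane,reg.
r=7⇒gr=7,Rb=0  c=4⇒th=2,odd=0
L=7*4+2=30  i=0*2+0=0

30,0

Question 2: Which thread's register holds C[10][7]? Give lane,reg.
r: 10->gid=2,r8=1  c: 7->tid=3,i&1=1
L=2*4+3=11  i=1*2+1=3

11,3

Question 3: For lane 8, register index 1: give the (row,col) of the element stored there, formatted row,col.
2,1

L=8⇒gr=8>>2=2, th=8&3=0
[1]⇒row 2+0=2  col 0·2+1=1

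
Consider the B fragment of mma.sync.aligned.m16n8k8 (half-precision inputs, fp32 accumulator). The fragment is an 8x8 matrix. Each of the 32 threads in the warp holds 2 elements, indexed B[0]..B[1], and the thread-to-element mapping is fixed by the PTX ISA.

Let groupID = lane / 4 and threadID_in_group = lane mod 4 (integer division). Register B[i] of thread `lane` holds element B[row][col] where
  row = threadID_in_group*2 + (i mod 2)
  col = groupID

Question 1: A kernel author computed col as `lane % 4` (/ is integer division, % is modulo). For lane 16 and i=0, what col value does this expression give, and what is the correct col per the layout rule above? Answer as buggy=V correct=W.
buggy=0 correct=4

`lane % 4`[16,0]→0
lane 16: G=4 (16/4), T=0 (16%4)
i=0: r=0*2+0=0, c=G=4
col: 0 vs 4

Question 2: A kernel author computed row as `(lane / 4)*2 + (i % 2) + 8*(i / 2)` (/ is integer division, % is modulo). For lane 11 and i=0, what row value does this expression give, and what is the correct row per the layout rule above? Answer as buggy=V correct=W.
`(lane / 4)*2 + (i % 2) + 8*(i / 2)`[11,0]->4
lane 11->11/4=2, 11 mod 4=3
i=0  r:2·3+0->6  c:2
row: 4 vs 6

buggy=4 correct=6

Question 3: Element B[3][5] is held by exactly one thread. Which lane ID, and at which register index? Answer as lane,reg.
21,1

c=5→G=5  r=3→T=1,p=1
L=5*4+1=21  i=1=1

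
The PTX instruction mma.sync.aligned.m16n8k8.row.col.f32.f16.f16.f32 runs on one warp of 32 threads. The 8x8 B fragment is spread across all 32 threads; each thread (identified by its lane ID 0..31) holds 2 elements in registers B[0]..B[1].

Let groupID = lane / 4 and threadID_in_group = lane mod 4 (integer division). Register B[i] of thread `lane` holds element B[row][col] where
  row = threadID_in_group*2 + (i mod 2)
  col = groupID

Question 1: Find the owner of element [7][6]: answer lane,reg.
27,1

c:6=>grp=6  r:7=>tig=3,lo=1
L=6*4+3=27  i=1=1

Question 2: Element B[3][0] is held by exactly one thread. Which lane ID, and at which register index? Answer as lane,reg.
c=0→G=0  r=3→T=1,p=1
L=0*4+1=1  i=1=1

1,1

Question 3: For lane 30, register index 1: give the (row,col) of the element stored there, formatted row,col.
5,7

30: gr=7,th=2
[1] (2*2+1,7) = (5,7)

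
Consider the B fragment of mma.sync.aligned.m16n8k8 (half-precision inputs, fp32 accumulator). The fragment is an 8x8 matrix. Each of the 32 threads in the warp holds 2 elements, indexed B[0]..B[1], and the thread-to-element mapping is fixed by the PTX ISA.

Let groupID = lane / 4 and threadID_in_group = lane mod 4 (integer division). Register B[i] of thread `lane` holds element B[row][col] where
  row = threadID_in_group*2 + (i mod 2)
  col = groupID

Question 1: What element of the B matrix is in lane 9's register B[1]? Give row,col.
3,2

lane 9⇒9/4=2, 9 mod 4=1
i=1  r:2·1+1⇒3  c:2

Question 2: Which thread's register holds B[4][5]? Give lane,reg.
c=5→G=5  r=4→T=2,p=0
L=5*4+2=22  i=0=0

22,0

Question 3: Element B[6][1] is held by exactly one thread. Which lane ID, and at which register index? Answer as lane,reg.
c: 1->gid=1  r: 6->tid=3,i&1=0
L=1*4+3=7  i=0=0

7,0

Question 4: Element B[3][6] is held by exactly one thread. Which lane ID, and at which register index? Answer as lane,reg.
c=6->g=6  r=3->t=1,b0=1
L=6*4+1=25  i=1=1

25,1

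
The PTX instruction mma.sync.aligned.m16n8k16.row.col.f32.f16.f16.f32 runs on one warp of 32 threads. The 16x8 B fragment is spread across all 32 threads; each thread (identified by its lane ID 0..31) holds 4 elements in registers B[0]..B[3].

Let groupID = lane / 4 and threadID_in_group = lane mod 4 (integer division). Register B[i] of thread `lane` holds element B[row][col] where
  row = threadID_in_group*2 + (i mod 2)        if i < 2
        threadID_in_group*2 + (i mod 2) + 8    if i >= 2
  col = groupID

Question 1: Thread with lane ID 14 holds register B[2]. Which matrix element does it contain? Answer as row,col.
L=14->gid=14>>2=3, tid=14&3=2
[2]->row 2·2+0+8=12  col gid=3

12,3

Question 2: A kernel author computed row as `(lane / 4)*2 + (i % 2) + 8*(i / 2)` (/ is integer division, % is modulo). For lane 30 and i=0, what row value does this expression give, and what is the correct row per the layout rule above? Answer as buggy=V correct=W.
`(lane / 4)*2 + (i % 2) + 8*(i / 2)`[30,0]=>14
L=30=>grp=30>>2=7, tig=30&3=2
[0]=>row 2·2+0+0=4  col grp=7
row: 14 vs 4

buggy=14 correct=4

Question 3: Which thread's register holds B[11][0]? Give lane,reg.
c=0->g=0  r=11->rb=1,t=1,b0=1
L=0*4+1=1  i=1*2+1=3

1,3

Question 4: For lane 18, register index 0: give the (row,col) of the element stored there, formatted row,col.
L=18->gid=18>>2=4, tid=18&3=2
[0]->row 2·2+0+0=4  col gid=4

4,4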